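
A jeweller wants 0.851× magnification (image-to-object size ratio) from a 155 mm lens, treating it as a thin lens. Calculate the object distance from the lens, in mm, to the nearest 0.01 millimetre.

With m = dᵢ/dₒ and 1/f = 1/dₒ + 1/dᵢ, substituting dᵢ = m·dₒ gives 1/f = (1 + 1/m)/dₒ, hence dₒ = f·(1 + 1/m).
dₒ = 155 × (1 + 1/0.851) = 155 × 2.17509 ≈ 337.139 mm.

337.14 mm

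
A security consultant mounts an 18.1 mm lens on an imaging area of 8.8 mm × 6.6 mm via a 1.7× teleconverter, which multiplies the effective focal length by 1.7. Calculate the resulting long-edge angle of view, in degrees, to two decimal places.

Effective focal length f = 18.1 × 1.7 = 30.77 mm.
α = 2·arctan(8.8 / (2 × 30.77)) = 2·arctan(0.14300) ≈ 16.2758°.

16.28°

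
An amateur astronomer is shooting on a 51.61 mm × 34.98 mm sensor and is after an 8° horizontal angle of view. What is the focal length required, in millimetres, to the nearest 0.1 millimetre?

From α = 2·arctan(w/2f) we get f = w / (2·tan(α/2)).
With w = 51.61 mm and α/2 = 4°, tan(α/2) ≈ 0.06993, so f ≈ 51.61 / 0.13985 ≈ 369.0287 mm.

369.0 mm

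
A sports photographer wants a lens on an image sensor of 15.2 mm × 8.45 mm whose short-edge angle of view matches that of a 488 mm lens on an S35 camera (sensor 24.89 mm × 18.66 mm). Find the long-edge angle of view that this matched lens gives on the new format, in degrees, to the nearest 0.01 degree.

3.94°

Equal short-edge AOV ⇒ f₂ = f₁ · 8.45/18.66 = 488 × 0.45284 ≈ 220.9861 mm.
Long-edge AOV on the new format = 2·arctan(15.2 / (2 × 220.9861)) = 2·arctan(0.03439) ≈ 3.9394°.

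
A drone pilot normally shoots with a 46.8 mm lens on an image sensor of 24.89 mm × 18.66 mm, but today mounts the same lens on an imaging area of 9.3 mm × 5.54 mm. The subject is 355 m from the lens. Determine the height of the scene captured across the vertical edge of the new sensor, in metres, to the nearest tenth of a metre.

42.0 m

The focal length stays 46.8 mm; the relevant sensor dimension is now h = 5.54 mm. Object distance dₒ = 355 m = 355000 mm.
Thin-lens field height W = h·(dₒ − f)/f = 5.54 × (355000 − 46.8)/46.8 ≈ 42017.964 mm = 42.018 m.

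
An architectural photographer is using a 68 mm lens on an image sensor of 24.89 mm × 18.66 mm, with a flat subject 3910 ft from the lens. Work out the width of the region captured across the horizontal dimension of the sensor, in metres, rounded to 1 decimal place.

436.2 m

dₒ: 3910 ft × 304.8 mm/ft = 1191767.96 mm.
Similar triangles through the lens centre give W/dₒ = w/dᵢ; with 1/f = 1/dₒ + 1/dᵢ this gives W = w·(dₒ − f)/f.
W = 24.89 mm × (1.19177e+06 − 68) / 68 = 24.89 × 17524.9994 ≈ 436197.236 mm = 436.197 m.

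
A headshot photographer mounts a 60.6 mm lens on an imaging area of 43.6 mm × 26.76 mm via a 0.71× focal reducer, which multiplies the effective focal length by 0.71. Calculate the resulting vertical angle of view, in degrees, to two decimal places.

Effective focal length f = 60.6 × 0.71 = 43.026 mm.
α = 2·arctan(26.76 / (2 × 43.026)) = 2·arctan(0.31097) ≈ 34.5488°.

34.55°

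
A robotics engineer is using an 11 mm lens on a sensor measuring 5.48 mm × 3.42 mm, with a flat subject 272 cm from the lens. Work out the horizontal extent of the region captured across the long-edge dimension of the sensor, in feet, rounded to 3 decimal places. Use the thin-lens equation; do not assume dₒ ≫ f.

4.428 ft

dₒ: 272 cm = 2720 mm.
Similar triangles through the lens centre give W/dₒ = w/dᵢ; with 1/f = 1/dₒ + 1/dᵢ this gives W = w·(dₒ − f)/f.
W = 5.48 mm × (2720 − 11) / 11 = 5.48 × 246.2727 ≈ 1349.575 mm = 1349.575/304.8 ft = 4.42774 ft.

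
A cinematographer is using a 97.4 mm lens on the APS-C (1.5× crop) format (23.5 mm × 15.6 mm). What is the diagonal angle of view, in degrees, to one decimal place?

Sensor diagonal = √(23.5² + 15.6²) = √795.6100 ≈ 28.2066 mm.
Angle of view α = 2·arctan(d/2f) with d = 28.2066 mm and f = 97.4 mm.
d/2f = 0.14480; arctan(0.14480) ≈ 8.2390°, so α ≈ 16.4781°.

16.5°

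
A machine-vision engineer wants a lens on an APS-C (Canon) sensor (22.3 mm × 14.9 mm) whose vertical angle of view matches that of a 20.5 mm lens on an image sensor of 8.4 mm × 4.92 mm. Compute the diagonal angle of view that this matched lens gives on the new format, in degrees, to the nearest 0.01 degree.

Equal vertical AOV ⇒ f₂ = f₁ · 14.9/4.92 = 20.5 × 3.02846 ≈ 62.0833 mm.
Sensor diagonal = √(22.3² + 14.9²) = √719.3000 ≈ 26.8198 mm.
Diagonal AOV on the new format = 2·arctan(26.8198 / (2 × 62.0833)) = 2·arctan(0.21600) ≈ 24.3771°.

24.38°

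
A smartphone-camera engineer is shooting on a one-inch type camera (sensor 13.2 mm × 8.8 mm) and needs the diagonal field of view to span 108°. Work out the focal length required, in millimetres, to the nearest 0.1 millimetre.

5.8 mm

Sensor diagonal = √(13.2² + 8.8²) = √251.6800 ≈ 15.8644 mm.
From α = 2·arctan(d/2f) we get f = d / (2·tan(α/2)).
With d = 15.8644 mm and α/2 = 54°, tan(α/2) ≈ 1.37638, so f ≈ 15.8644 / 2.75276 ≈ 5.7631 mm.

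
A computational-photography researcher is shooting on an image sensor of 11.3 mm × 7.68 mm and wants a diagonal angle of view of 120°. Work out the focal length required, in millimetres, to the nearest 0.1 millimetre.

3.9 mm

Sensor diagonal = √(11.3² + 7.68²) = √186.6724 ≈ 13.6628 mm.
From α = 2·arctan(d/2f) we get f = d / (2·tan(α/2)).
With d = 13.6628 mm and α/2 = 60°, tan(α/2) ≈ 1.73205, so f ≈ 13.6628 / 3.46410 ≈ 3.9441 mm.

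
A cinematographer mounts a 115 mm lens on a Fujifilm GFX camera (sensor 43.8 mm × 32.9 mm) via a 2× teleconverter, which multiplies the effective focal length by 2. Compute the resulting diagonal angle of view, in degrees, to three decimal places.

Effective focal length f = 115 × 2 = 230 mm.
Sensor diagonal = √(43.8² + 32.9²) = √3000.8500 ≈ 54.7800 mm.
α = 2·arctan(54.780 / (2 × 230)) = 2·arctan(0.11909) ≈ 13.5824°.

13.582°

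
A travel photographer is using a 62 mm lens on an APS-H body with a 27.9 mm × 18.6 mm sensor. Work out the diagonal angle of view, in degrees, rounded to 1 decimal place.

30.3°

Sensor diagonal = √(27.9² + 18.6²) = √1124.3700 ≈ 33.5316 mm.
Angle of view α = 2·arctan(d/2f) with d = 33.5316 mm and f = 62 mm.
d/2f = 0.27042; arctan(0.27042) ≈ 15.1318°, so α ≈ 30.2636°.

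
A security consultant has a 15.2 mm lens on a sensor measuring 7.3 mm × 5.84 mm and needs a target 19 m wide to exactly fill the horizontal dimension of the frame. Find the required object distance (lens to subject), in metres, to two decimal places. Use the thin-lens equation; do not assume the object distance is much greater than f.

39.58 m

W: 19 m = 19000 mm.
Magnification m = w/W = dᵢ/dₒ; combined with 1/f = 1/dₒ + 1/dᵢ this gives dₒ = f·(1 + W/w).
dₒ = 15.2 mm × (1 + 19000/7.3) = 15.2 × 2603.7397 ≈ 39576.844 mm = 39.5768 m.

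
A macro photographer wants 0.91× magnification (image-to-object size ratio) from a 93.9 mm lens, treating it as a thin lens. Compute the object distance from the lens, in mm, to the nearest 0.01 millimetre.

197.09 mm

With m = dᵢ/dₒ and 1/f = 1/dₒ + 1/dᵢ, substituting dᵢ = m·dₒ gives 1/f = (1 + 1/m)/dₒ, hence dₒ = f·(1 + 1/m).
dₒ = 93.9 × (1 + 1/0.91) = 93.9 × 2.09890 ≈ 197.087 mm.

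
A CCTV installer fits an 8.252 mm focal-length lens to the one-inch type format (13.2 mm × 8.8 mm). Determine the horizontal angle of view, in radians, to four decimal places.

1.3492 rad

Angle of view α = 2·arctan(w/2f) with w = 13.2 mm and f = 8.252 mm.
w/2f = 0.79981; arctan(0.79981) ≈ 0.6746 rad, so α ≈ 1.3492 rad.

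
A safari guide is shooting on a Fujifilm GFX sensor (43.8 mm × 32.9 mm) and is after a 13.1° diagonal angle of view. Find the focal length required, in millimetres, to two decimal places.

238.55 mm

Sensor diagonal = √(43.8² + 32.9²) = √3000.8500 ≈ 54.7800 mm.
From α = 2·arctan(d/2f) we get f = d / (2·tan(α/2)).
With d = 54.7800 mm and α/2 = 6.55°, tan(α/2) ≈ 0.11482, so f ≈ 54.7800 / 0.22964 ≈ 238.5480 mm.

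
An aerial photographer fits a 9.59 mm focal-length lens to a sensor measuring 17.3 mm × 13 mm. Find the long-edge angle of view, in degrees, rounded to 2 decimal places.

Angle of view α = 2·arctan(w/2f) with w = 17.3 mm and f = 9.59 mm.
w/2f = 0.90198; arctan(0.90198) ≈ 42.0499°, so α ≈ 84.0997°.

84.10°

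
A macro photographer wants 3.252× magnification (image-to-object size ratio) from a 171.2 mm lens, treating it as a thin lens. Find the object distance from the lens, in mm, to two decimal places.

223.84 mm

With m = dᵢ/dₒ and 1/f = 1/dₒ + 1/dᵢ, substituting dᵢ = m·dₒ gives 1/f = (1 + 1/m)/dₒ, hence dₒ = f·(1 + 1/m).
dₒ = 171.2 × (1 + 1/3.252) = 171.2 × 1.30750 ≈ 223.845 mm.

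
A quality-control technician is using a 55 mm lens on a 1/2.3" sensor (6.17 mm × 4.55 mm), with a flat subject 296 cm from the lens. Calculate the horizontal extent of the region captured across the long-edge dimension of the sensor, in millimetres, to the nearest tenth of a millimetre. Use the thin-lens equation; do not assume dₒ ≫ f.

325.9 mm

dₒ: 296 cm = 2960 mm.
Similar triangles through the lens centre give W/dₒ = w/dᵢ; with 1/f = 1/dₒ + 1/dᵢ this gives W = w·(dₒ − f)/f.
W = 6.17 mm × (2960 − 55) / 55 = 6.17 × 52.8182 ≈ 325.888 mm.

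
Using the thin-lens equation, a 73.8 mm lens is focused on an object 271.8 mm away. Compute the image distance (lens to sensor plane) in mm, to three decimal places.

101.307 mm

1/dᵢ = 1/f − 1/dₒ = 1/73.8 − 1/271.8 = 0.0098710 mm⁻¹.
dᵢ = 1/0.0098710 ≈ 101.3073 mm.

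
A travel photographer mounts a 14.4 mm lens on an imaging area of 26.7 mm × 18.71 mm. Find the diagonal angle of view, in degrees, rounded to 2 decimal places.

97.09°

Sensor diagonal = √(26.7² + 18.71²) = √1062.9541 ≈ 32.6030 mm.
Angle of view α = 2·arctan(d/2f) with d = 32.6030 mm and f = 14.4 mm.
d/2f = 1.13205; arctan(1.13205) ≈ 48.5441°, so α ≈ 97.0881°.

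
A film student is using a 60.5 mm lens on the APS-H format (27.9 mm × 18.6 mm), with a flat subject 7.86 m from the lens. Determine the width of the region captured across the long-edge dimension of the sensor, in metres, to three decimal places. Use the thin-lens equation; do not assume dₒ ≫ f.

dₒ: 7.86 m = 7860 mm.
Similar triangles through the lens centre give W/dₒ = w/dᵢ; with 1/f = 1/dₒ + 1/dᵢ this gives W = w·(dₒ − f)/f.
W = 27.9 mm × (7860 − 60.5) / 60.5 = 27.9 × 128.9174 ≈ 3596.794 mm = 3.59679 m.

3.597 m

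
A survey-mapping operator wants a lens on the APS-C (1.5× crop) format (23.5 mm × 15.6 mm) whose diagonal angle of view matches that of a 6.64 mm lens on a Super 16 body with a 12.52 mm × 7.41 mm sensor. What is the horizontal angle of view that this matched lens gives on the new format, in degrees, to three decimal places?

Sensor diagonal = √(12.52² + 7.41²) = √211.6585 ≈ 14.5485 mm.
Sensor diagonal = √(23.5² + 15.6²) = √795.6100 ≈ 28.2066 mm.
Equal diagonal AOV ⇒ f₂ = f₁ · 28.2066/14.5485 = 6.64 × 1.93880 ≈ 12.8736 mm.
Horizontal AOV on the new format = 2·arctan(23.5 / (2 × 12.8736)) = 2·arctan(0.91272) ≈ 84.7747°.

84.775°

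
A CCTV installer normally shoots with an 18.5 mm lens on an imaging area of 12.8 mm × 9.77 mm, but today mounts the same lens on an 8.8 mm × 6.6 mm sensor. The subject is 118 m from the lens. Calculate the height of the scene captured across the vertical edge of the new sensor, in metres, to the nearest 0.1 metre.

42.1 m

The focal length stays 18.5 mm; the relevant sensor dimension is now h = 6.6 mm. Object distance dₒ = 118 m = 118000 mm.
Thin-lens field height W = h·(dₒ − f)/f = 6.6 × (118000 − 18.5)/18.5 ≈ 42090.697 mm = 42.0907 m.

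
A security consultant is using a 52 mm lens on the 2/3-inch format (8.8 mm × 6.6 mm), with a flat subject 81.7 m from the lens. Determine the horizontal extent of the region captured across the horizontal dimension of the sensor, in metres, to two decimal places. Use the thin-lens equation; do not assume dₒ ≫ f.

13.82 m

dₒ: 81.7 m = 81700 mm.
Similar triangles through the lens centre give W/dₒ = w/dᵢ; with 1/f = 1/dₒ + 1/dᵢ this gives W = w·(dₒ − f)/f.
W = 8.8 mm × (81700 − 52) / 52 = 8.8 × 1570.1538 ≈ 13817.354 mm = 13.8174 m.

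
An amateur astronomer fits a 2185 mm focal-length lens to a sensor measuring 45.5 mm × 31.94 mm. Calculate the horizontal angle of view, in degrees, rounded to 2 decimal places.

Angle of view α = 2·arctan(w/2f) with w = 45.5 mm and f = 2185 mm.
w/2f = 0.01041; arctan(0.01041) ≈ 0.5965°, so α ≈ 1.1931°.

1.19°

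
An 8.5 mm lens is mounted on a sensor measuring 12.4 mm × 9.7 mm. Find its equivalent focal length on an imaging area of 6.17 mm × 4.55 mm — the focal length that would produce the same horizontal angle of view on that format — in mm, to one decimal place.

Equal angle of view means equal width/f ratio, so f₂ = f₁ · (width₂/width₁) = 8.5 × 6.17/12.4.
f₂ = 8.5 × 0.49758 ≈ 4.229 mm.

4.2 mm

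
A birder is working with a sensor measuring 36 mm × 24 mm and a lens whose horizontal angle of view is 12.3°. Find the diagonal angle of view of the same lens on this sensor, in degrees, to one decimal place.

14.8°

From the horizontal AOV: f = 36 / (2·tan(6.15°)) = 36 / 0.21550 ≈ 167.0504 mm.
Sensor diagonal = √(36² + 24²) = √1872.0000 ≈ 43.2666 mm.
Diagonal AOV = 2·arctan(43.2666 / (2 × 167.0504)) = 2·arctan(0.12950) ≈ 14.7577°.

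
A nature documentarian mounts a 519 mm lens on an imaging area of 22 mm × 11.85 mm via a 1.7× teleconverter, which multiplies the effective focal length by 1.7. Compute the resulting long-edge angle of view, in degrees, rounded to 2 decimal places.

1.43°

Effective focal length f = 519 × 1.7 = 882.3 mm.
α = 2·arctan(22 / (2 × 882.3)) = 2·arctan(0.01247) ≈ 1.4286°.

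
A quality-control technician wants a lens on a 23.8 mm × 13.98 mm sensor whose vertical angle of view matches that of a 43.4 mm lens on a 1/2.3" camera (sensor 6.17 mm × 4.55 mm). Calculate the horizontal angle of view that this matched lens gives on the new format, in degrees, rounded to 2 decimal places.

Equal vertical AOV ⇒ f₂ = f₁ · 13.98/4.55 = 43.4 × 3.07253 ≈ 133.3477 mm.
Horizontal AOV on the new format = 2·arctan(23.8 / (2 × 133.3477)) = 2·arctan(0.08924) ≈ 10.1992°.

10.20°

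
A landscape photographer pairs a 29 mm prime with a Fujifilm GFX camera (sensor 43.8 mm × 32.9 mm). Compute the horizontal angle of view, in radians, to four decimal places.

1.2936 rad

Angle of view α = 2·arctan(w/2f) with w = 43.8 mm and f = 29 mm.
w/2f = 0.75517; arctan(0.75517) ≈ 0.6468 rad, so α ≈ 1.2936 rad.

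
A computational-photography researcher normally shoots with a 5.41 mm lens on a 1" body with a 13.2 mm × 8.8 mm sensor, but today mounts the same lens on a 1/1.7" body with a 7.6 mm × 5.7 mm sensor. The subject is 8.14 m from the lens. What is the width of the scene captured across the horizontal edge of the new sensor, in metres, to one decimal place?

11.4 m

The focal length stays 5.41 mm; the relevant sensor dimension is now w = 7.6 mm. Object distance dₒ = 8.14 m = 8140 mm.
Thin-lens field width W = w·(dₒ − f)/f = 7.6 × (8140 − 5.41)/5.41 ≈ 11427.520 mm = 11.4275 m.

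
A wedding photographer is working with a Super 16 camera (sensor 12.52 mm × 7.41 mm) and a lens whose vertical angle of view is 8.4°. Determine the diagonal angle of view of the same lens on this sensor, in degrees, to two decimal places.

16.41°

From the vertical AOV: f = 7.41 / (2·tan(4.2°)) = 7.41 / 0.14687 ≈ 50.4525 mm.
Sensor diagonal = √(12.52² + 7.41²) = √211.6585 ≈ 14.5485 mm.
Diagonal AOV = 2·arctan(14.5485 / (2 × 50.4525)) = 2·arctan(0.14418) ≈ 16.4087°.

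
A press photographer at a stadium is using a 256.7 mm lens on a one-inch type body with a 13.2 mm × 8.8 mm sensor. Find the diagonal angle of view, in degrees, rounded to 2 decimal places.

3.54°

Sensor diagonal = √(13.2² + 8.8²) = √251.6800 ≈ 15.8644 mm.
Angle of view α = 2·arctan(d/2f) with d = 15.8644 mm and f = 256.7 mm.
d/2f = 0.03090; arctan(0.03090) ≈ 1.7699°, so α ≈ 3.5398°.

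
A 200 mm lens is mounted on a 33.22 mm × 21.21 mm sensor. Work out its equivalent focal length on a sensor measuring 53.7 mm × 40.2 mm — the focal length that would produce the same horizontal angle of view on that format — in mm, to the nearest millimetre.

Equal angle of view means equal width/f ratio, so f₂ = f₁ · (width₂/width₁) = 200 × 53.7/33.22.
f₂ = 200 × 1.61650 ≈ 323.299 mm.

323 mm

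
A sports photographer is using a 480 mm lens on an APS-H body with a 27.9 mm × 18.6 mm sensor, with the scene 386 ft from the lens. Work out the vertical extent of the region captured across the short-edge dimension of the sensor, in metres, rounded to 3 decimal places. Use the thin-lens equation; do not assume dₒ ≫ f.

dₒ: 386 ft × 304.8 mm/ft = 117652.80 mm.
Similar triangles through the lens centre give W/dₒ = h/dᵢ; with 1/f = 1/dₒ + 1/dᵢ this gives W = h·(dₒ − f)/f.
W = 18.6 mm × (117653 − 480) / 480 = 18.6 × 244.1100 ≈ 4540.446 mm = 4.54045 m.

4.540 m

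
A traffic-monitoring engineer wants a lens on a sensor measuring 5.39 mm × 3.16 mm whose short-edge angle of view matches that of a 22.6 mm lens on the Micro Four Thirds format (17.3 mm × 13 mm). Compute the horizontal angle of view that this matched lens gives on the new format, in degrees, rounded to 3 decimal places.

Equal short-edge AOV ⇒ f₂ = f₁ · 3.16/13 = 22.6 × 0.24308 ≈ 5.4935 mm.
Horizontal AOV on the new format = 2·arctan(5.39 / (2 × 5.4935)) = 2·arctan(0.49058) ≈ 52.2630°.

52.263°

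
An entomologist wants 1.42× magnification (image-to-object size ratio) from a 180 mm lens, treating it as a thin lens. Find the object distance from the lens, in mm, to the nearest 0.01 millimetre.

With m = dᵢ/dₒ and 1/f = 1/dₒ + 1/dᵢ, substituting dᵢ = m·dₒ gives 1/f = (1 + 1/m)/dₒ, hence dₒ = f·(1 + 1/m).
dₒ = 180 × (1 + 1/1.42) = 180 × 1.70423 ≈ 306.761 mm.

306.76 mm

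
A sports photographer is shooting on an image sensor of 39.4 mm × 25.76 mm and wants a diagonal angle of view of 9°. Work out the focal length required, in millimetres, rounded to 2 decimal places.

299.06 mm

Sensor diagonal = √(39.4² + 25.76²) = √2215.9376 ≈ 47.0737 mm.
From α = 2·arctan(d/2f) we get f = d / (2·tan(α/2)).
With d = 47.0737 mm and α/2 = 4.5°, tan(α/2) ≈ 0.07870, so f ≈ 47.0737 / 0.15740 ≈ 299.0643 mm.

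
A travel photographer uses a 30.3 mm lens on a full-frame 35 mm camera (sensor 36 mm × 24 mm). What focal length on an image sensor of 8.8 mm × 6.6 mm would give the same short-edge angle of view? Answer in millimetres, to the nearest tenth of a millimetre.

Equal angle of view means equal height/f ratio, so f₂ = f₁ · (height₂/height₁) = 30.3 × 6.6/24.
f₂ = 30.3 × 0.27500 ≈ 8.332 mm.

8.3 mm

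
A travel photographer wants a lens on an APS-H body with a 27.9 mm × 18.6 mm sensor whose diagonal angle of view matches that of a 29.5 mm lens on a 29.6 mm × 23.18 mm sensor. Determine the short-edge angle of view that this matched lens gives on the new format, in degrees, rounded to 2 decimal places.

Sensor diagonal = √(29.6² + 23.18²) = √1413.4724 ≈ 37.5962 mm.
Sensor diagonal = √(27.9² + 18.6²) = √1124.3700 ≈ 33.5316 mm.
Equal diagonal AOV ⇒ f₂ = f₁ · 33.5316/37.5962 = 29.5 × 0.89189 ≈ 26.3107 mm.
Short-edge AOV on the new format = 2·arctan(18.6 / (2 × 26.3107)) = 2·arctan(0.35347) ≈ 38.9337°.

38.93°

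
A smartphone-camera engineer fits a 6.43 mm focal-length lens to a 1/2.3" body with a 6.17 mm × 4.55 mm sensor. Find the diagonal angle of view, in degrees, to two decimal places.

61.60°

Sensor diagonal = √(6.17² + 4.55²) = √58.7714 ≈ 7.6663 mm.
Angle of view α = 2·arctan(d/2f) with d = 7.6663 mm and f = 6.43 mm.
d/2f = 0.59613; arctan(0.59613) ≈ 30.8005°, so α ≈ 61.6010°.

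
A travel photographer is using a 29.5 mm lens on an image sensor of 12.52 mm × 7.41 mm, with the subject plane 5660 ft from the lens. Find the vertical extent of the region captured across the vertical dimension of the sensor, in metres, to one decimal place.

433.3 m

dₒ: 5660 ft × 304.8 mm/ft = 1725167.94 mm.
Similar triangles through the lens centre give W/dₒ = h/dᵢ; with 1/f = 1/dₒ + 1/dᵢ this gives W = h·(dₒ − f)/f.
W = 7.41 mm × (1.72517e+06 − 29.5) / 29.5 = 7.41 × 58479.2693 ≈ 433331.386 mm = 433.331 m.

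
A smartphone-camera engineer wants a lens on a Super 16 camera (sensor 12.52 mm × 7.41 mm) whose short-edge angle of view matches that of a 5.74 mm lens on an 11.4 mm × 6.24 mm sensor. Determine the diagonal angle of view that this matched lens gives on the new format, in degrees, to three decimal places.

Equal short-edge AOV ⇒ f₂ = f₁ · 7.41/6.24 = 5.74 × 1.18750 ≈ 6.8163 mm.
Sensor diagonal = √(12.52² + 7.41²) = √211.6585 ≈ 14.5485 mm.
Diagonal AOV on the new format = 2·arctan(14.5485 / (2 × 6.8163)) = 2·arctan(1.06719) ≈ 93.7233°.

93.723°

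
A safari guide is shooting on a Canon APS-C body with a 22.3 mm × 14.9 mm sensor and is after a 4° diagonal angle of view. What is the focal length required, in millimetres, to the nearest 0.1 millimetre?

384.0 mm

Sensor diagonal = √(22.3² + 14.9²) = √719.3000 ≈ 26.8198 mm.
From α = 2·arctan(d/2f) we get f = d / (2·tan(α/2)).
With d = 26.8198 mm and α/2 = 2°, tan(α/2) ≈ 0.03492, so f ≈ 26.8198 / 0.06984 ≈ 384.0088 mm.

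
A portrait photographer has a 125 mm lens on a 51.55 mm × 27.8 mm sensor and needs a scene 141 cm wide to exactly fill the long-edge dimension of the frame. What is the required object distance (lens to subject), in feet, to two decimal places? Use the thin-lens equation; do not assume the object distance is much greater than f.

W: 141 cm = 1410 mm.
Magnification m = w/W = dᵢ/dₒ; combined with 1/f = 1/dₒ + 1/dᵢ this gives dₒ = f·(1 + W/w).
dₒ = 125 mm × (1 + 1410/51.55) = 125 × 28.3521 ≈ 3544.011 mm = 3544.011/304.8 ft = 11.6273 ft.

11.63 ft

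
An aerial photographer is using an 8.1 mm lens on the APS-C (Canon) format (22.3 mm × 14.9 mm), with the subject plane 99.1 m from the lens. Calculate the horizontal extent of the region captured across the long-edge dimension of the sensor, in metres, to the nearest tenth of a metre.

272.8 m

dₒ: 99.1 m = 99100 mm.
Similar triangles through the lens centre give W/dₒ = w/dᵢ; with 1/f = 1/dₒ + 1/dᵢ this gives W = w·(dₒ − f)/f.
W = 22.3 mm × (99100 − 8.1) / 8.1 = 22.3 × 12233.5679 ≈ 272808.564 mm = 272.809 m.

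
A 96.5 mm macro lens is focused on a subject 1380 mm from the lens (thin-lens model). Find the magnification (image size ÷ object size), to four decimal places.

Thin lens: 1/f = 1/dₒ + 1/dᵢ → 1/dᵢ = 1/96.5 − 1/1380 = 0.0096381 mm⁻¹, so dᵢ ≈ 103.7554 mm.
Magnification m = dᵢ/dₒ = 103.7554/1380 ≈ 0.07519.

0.0752×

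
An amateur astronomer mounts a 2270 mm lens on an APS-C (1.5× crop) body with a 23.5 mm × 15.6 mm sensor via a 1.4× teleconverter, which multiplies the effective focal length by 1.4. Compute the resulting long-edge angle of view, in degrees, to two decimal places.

Effective focal length f = 2270 × 1.4 = 3178 mm.
α = 2·arctan(23.5 / (2 × 3178)) = 2·arctan(0.00370) ≈ 0.4237°.

0.42°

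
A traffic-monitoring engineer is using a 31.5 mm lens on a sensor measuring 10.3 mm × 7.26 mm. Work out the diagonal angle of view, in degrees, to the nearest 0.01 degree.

22.62°

Sensor diagonal = √(10.3² + 7.26²) = √158.7976 ≈ 12.6015 mm.
Angle of view α = 2·arctan(d/2f) with d = 12.6015 mm and f = 31.5 mm.
d/2f = 0.20002; arctan(0.20002) ≈ 11.3112°, so α ≈ 22.6225°.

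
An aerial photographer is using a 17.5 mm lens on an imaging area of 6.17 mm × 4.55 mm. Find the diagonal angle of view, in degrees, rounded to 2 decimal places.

Sensor diagonal = √(6.17² + 4.55²) = √58.7714 ≈ 7.6663 mm.
Angle of view α = 2·arctan(d/2f) with d = 7.6663 mm and f = 17.5 mm.
d/2f = 0.21904; arctan(0.21904) ≈ 12.3547°, so α ≈ 24.7094°.

24.71°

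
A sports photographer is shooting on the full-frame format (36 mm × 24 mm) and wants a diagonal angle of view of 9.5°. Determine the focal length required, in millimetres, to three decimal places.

Sensor diagonal = √(36² + 24²) = √1872.0000 ≈ 43.2666 mm.
From α = 2·arctan(d/2f) we get f = d / (2·tan(α/2)).
With d = 43.2666 mm and α/2 = 4.75°, tan(α/2) ≈ 0.08309, so f ≈ 43.2666 / 0.16619 ≈ 260.3487 mm.

260.349 mm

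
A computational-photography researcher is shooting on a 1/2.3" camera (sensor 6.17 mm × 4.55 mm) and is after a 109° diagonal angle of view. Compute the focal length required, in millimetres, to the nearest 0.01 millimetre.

Sensor diagonal = √(6.17² + 4.55²) = √58.7714 ≈ 7.6663 mm.
From α = 2·arctan(d/2f) we get f = d / (2·tan(α/2)).
With d = 7.6663 mm and α/2 = 54.5°, tan(α/2) ≈ 1.40195, so f ≈ 7.6663 / 2.80390 ≈ 2.7341 mm.

2.73 mm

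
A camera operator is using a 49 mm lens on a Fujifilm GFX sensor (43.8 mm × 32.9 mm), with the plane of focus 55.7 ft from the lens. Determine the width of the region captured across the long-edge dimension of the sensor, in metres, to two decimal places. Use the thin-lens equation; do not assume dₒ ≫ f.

dₒ: 55.7 ft × 304.8 mm/ft = 16977.36 mm.
Similar triangles through the lens centre give W/dₒ = w/dᵢ; with 1/f = 1/dₒ + 1/dᵢ this gives W = w·(dₒ − f)/f.
W = 43.8 mm × (16977.4 − 49) / 49 = 43.8 × 345.4767 ≈ 15131.880 mm = 15.1319 m.

15.13 m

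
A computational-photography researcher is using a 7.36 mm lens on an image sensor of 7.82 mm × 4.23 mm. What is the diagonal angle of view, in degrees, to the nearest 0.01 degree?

Sensor diagonal = √(7.82² + 4.23²) = √79.0453 ≈ 8.8907 mm.
Angle of view α = 2·arctan(d/2f) with d = 8.8907 mm and f = 7.36 mm.
d/2f = 0.60399; arctan(0.60399) ≈ 31.1316°, so α ≈ 62.2632°.

62.26°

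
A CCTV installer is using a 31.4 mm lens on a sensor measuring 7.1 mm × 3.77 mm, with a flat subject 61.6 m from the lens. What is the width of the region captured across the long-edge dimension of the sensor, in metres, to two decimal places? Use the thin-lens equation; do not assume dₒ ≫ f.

dₒ: 61.6 m = 61600 mm.
Similar triangles through the lens centre give W/dₒ = w/dᵢ; with 1/f = 1/dₒ + 1/dᵢ this gives W = w·(dₒ − f)/f.
W = 7.1 mm × (61600 − 31.4) / 31.4 = 7.1 × 1960.7834 ≈ 13921.562 mm = 13.9216 m.

13.92 m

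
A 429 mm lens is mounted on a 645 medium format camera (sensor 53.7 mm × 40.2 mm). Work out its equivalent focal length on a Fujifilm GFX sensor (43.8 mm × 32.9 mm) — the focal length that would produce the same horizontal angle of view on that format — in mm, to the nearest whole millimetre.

Equal angle of view means equal width/f ratio, so f₂ = f₁ · (width₂/width₁) = 429 × 43.8/53.7.
f₂ = 429 × 0.81564 ≈ 349.911 mm.

350 mm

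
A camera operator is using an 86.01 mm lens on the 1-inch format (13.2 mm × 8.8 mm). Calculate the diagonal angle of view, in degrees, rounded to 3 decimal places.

10.538°

Sensor diagonal = √(13.2² + 8.8²) = √251.6800 ≈ 15.8644 mm.
Angle of view α = 2·arctan(d/2f) with d = 15.8644 mm and f = 86.01 mm.
d/2f = 0.09222; arctan(0.09222) ≈ 5.2692°, so α ≈ 10.5383°.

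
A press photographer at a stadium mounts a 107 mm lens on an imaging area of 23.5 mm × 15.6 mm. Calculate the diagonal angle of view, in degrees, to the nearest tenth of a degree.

15.0°

Sensor diagonal = √(23.5² + 15.6²) = √795.6100 ≈ 28.2066 mm.
Angle of view α = 2·arctan(d/2f) with d = 28.2066 mm and f = 107 mm.
d/2f = 0.13181; arctan(0.13181) ≈ 7.5087°, so α ≈ 15.0173°.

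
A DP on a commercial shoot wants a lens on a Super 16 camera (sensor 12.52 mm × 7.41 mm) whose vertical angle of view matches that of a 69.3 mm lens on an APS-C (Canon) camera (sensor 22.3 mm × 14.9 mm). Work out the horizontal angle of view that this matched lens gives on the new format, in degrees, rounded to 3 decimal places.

20.590°

Equal vertical AOV ⇒ f₂ = f₁ · 7.41/14.9 = 69.3 × 0.49732 ≈ 34.4640 mm.
Horizontal AOV on the new format = 2·arctan(12.52 / (2 × 34.4640)) = 2·arctan(0.18164) ≈ 20.5898°.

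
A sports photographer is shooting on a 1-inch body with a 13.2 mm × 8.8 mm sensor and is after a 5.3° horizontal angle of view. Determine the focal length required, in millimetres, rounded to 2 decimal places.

From α = 2·arctan(w/2f) we get f = w / (2·tan(α/2)).
With w = 13.2 mm and α/2 = 2.65°, tan(α/2) ≈ 0.04628, so f ≈ 13.2 / 0.09257 ≈ 142.5972 mm.

142.60 mm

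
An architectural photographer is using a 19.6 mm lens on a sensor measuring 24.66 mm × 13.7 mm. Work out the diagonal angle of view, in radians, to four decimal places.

1.2476 rad

Sensor diagonal = √(24.66² + 13.7²) = √795.8056 ≈ 28.2100 mm.
Angle of view α = 2·arctan(d/2f) with d = 28.2100 mm and f = 19.6 mm.
d/2f = 0.71964; arctan(0.71964) ≈ 0.6238 rad, so α ≈ 1.2476 rad.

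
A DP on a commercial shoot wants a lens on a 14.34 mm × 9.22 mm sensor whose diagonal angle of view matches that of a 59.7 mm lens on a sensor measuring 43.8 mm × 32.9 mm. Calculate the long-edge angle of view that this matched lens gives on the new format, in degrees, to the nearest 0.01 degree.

42.20°

Sensor diagonal = √(43.8² + 32.9²) = √3000.8500 ≈ 54.7800 mm.
Sensor diagonal = √(14.34² + 9.22²) = √290.6440 ≈ 17.0483 mm.
Equal diagonal AOV ⇒ f₂ = f₁ · 17.0483/54.7800 = 59.7 × 0.31121 ≈ 18.5795 mm.
Long-edge AOV on the new format = 2·arctan(14.34 / (2 × 18.5795)) = 2·arctan(0.38591) ≈ 42.2042°.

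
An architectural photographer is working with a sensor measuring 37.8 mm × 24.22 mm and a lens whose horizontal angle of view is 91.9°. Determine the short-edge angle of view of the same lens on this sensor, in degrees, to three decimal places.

67.037°

From the horizontal AOV: f = 37.8 / (2·tan(45.95°)) = 37.8 / 2.06745 ≈ 18.2834 mm.
Short-edge AOV = 2·arctan(24.22 / (2 × 18.2834)) = 2·arctan(0.66235) ≈ 67.0369°.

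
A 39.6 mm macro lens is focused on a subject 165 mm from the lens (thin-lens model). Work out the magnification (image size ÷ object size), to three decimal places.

Thin lens: 1/f = 1/dₒ + 1/dᵢ → 1/dᵢ = 1/39.6 − 1/165 = 0.0191919 mm⁻¹, so dᵢ ≈ 52.1053 mm.
Magnification m = dᵢ/dₒ = 52.1053/165 ≈ 0.31579.

0.316×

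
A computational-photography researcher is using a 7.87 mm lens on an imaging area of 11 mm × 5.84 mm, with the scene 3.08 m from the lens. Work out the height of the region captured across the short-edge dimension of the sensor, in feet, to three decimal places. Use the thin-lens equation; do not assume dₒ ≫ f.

7.479 ft

dₒ: 3.08 m = 3080 mm.
Similar triangles through the lens centre give W/dₒ = h/dᵢ; with 1/f = 1/dₒ + 1/dᵢ this gives W = h·(dₒ − f)/f.
W = 5.84 mm × (3080 − 7.87) / 7.87 = 5.84 × 390.3596 ≈ 2279.700 mm = 2279.700/304.8 ft = 7.47933 ft.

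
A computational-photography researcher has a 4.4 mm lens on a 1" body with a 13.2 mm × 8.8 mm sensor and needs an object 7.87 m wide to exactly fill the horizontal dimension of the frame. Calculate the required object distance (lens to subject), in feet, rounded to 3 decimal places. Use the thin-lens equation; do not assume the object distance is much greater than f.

8.621 ft

W: 7.87 m = 7870 mm.
Magnification m = w/W = dᵢ/dₒ; combined with 1/f = 1/dₒ + 1/dᵢ this gives dₒ = f·(1 + W/w).
dₒ = 4.4 mm × (1 + 7870/13.2) = 4.4 × 597.2121 ≈ 2627.733 mm = 2627.733/304.8 ft = 8.62117 ft.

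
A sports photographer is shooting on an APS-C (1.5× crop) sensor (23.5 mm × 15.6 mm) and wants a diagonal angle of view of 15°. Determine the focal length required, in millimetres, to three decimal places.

Sensor diagonal = √(23.5² + 15.6²) = √795.6100 ≈ 28.2066 mm.
From α = 2·arctan(d/2f) we get f = d / (2·tan(α/2)).
With d = 28.2066 mm and α/2 = 7.5°, tan(α/2) ≈ 0.13165, so f ≈ 28.2066 / 0.26330 ≈ 107.1250 mm.

107.125 mm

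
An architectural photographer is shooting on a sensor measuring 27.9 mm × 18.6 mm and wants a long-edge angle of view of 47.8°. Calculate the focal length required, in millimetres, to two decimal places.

From α = 2·arctan(w/2f) we get f = w / (2·tan(α/2)).
With w = 27.9 mm and α/2 = 23.9°, tan(α/2) ≈ 0.44314, so f ≈ 27.9 / 0.88628 ≈ 31.4800 mm.

31.48 mm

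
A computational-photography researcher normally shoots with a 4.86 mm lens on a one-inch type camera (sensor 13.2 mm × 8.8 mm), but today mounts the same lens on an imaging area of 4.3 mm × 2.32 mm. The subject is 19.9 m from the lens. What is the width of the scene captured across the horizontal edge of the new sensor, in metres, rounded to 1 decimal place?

The focal length stays 4.86 mm; the relevant sensor dimension is now w = 4.3 mm. Object distance dₒ = 19.9 m = 19900 mm.
Thin-lens field width W = w·(dₒ − f)/f = 4.3 × (19900 − 4.86)/4.86 ≈ 17602.696 mm = 17.6027 m.

17.6 m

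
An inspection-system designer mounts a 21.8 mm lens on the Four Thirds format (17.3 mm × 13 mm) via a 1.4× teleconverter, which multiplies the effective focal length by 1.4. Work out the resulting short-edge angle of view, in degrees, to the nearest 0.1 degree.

Effective focal length f = 21.8 × 1.4 = 30.52 mm.
α = 2·arctan(13 / (2 × 30.52)) = 2·arctan(0.21298) ≈ 24.0459°.

24.0°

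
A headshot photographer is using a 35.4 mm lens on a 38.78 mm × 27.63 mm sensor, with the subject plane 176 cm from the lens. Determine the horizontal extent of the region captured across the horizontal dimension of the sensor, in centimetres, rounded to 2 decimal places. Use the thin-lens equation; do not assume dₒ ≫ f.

dₒ: 176 cm = 1760 mm.
Similar triangles through the lens centre give W/dₒ = w/dᵢ; with 1/f = 1/dₒ + 1/dᵢ this gives W = w·(dₒ − f)/f.
W = 38.78 mm × (1760 − 35.4) / 35.4 = 38.78 × 48.7175 ≈ 1889.265 mm = 188.927 cm.

188.93 cm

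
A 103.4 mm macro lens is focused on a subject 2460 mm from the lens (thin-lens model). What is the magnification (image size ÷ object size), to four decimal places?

0.0439×

Thin lens: 1/f = 1/dₒ + 1/dᵢ → 1/dᵢ = 1/103.4 − 1/2460 = 0.0092647 mm⁻¹, so dᵢ ≈ 107.9369 mm.
Magnification m = dᵢ/dₒ = 107.9369/2460 ≈ 0.04388.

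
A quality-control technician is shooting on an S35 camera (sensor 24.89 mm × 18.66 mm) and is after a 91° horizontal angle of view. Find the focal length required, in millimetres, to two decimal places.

12.23 mm

From α = 2·arctan(w/2f) we get f = w / (2·tan(α/2)).
With w = 24.89 mm and α/2 = 45.5°, tan(α/2) ≈ 1.01761, so f ≈ 24.89 / 2.03521 ≈ 12.2297 mm.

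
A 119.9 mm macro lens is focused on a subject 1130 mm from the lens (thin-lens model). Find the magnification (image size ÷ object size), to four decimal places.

Thin lens: 1/f = 1/dₒ + 1/dᵢ → 1/dᵢ = 1/119.9 − 1/1130 = 0.0074553 mm⁻¹, so dᵢ ≈ 134.1323 mm.
Magnification m = dᵢ/dₒ = 134.1323/1130 ≈ 0.11870.

0.1187×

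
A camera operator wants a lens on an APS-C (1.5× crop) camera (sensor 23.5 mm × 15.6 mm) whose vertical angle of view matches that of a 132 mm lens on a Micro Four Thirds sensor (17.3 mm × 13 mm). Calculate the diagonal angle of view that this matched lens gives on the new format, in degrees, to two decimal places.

10.18°

Equal vertical AOV ⇒ f₂ = f₁ · 15.6/13 = 132 × 1.20000 ≈ 158.4000 mm.
Sensor diagonal = √(23.5² + 15.6²) = √795.6100 ≈ 28.2066 mm.
Diagonal AOV on the new format = 2·arctan(28.2066 / (2 × 158.4000)) = 2·arctan(0.08904) ≈ 10.1759°.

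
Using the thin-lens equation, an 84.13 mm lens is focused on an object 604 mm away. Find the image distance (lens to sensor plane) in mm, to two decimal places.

1/dᵢ = 1/f − 1/dₒ = 1/84.13 − 1/604 = 0.0102307 mm⁻¹.
dᵢ = 1/0.0102307 ≈ 97.7447 mm.

97.74 mm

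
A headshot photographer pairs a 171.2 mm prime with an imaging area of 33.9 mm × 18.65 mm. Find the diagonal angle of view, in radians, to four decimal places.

Sensor diagonal = √(33.9² + 18.65²) = √1497.0325 ≈ 38.6915 mm.
Angle of view α = 2·arctan(d/2f) with d = 38.6915 mm and f = 171.2 mm.
d/2f = 0.11300; arctan(0.11300) ≈ 0.1125 rad, so α ≈ 0.2250 rad.

0.2250 rad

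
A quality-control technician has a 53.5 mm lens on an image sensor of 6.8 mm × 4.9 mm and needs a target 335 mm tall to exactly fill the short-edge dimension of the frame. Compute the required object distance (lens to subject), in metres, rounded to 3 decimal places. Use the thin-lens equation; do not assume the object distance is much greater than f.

Magnification m = h/W = dᵢ/dₒ; combined with 1/f = 1/dₒ + 1/dᵢ this gives dₒ = f·(1 + W/h).
dₒ = 53.5 mm × (1 + 335/4.9) = 53.5 × 69.3673 ≈ 3711.153 mm = 3.71115 m.

3.711 m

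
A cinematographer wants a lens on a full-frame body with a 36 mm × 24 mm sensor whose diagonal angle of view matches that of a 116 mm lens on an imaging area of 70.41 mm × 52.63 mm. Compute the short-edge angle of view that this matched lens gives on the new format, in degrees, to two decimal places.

23.74°

Sensor diagonal = √(70.41² + 52.63²) = √7727.4850 ≈ 87.9061 mm.
Sensor diagonal = √(36² + 24²) = √1872.0000 ≈ 43.2666 mm.
Equal diagonal AOV ⇒ f₂ = f₁ · 43.2666/87.9061 = 116 × 0.49219 ≈ 57.0942 mm.
Short-edge AOV on the new format = 2·arctan(24 / (2 × 57.0942)) = 2·arctan(0.21018) ≈ 23.7392°.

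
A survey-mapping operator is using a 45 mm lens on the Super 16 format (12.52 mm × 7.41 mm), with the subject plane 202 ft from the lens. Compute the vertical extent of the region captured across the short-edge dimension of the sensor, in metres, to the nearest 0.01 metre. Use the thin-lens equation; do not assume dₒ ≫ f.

10.13 m

dₒ: 202 ft × 304.8 mm/ft = 61569.60 mm.
Similar triangles through the lens centre give W/dₒ = h/dᵢ; with 1/f = 1/dₒ + 1/dᵢ this gives W = h·(dₒ − f)/f.
W = 7.41 mm × (61569.6 − 45) / 45 = 7.41 × 1367.2133 ≈ 10131.050 mm = 10.1311 m.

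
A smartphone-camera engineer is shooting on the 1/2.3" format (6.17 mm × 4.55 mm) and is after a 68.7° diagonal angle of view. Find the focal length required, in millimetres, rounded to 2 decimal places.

Sensor diagonal = √(6.17² + 4.55²) = √58.7714 ≈ 7.6663 mm.
From α = 2·arctan(d/2f) we get f = d / (2·tan(α/2)).
With d = 7.6663 mm and α/2 = 34.35°, tan(α/2) ≈ 0.68343, so f ≈ 7.6663 / 1.36687 ≈ 5.6086 mm.

5.61 mm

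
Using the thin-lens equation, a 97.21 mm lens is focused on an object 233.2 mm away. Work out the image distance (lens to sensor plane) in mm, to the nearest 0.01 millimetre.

1/dᵢ = 1/f − 1/dₒ = 1/97.21 − 1/233.2 = 0.0059988 mm⁻¹.
dᵢ = 1/0.0059988 ≈ 166.6988 mm.

166.70 mm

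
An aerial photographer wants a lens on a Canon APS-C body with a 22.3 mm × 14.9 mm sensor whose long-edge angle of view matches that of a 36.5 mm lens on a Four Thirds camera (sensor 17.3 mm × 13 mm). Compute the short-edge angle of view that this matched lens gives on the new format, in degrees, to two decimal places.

Equal long-edge AOV ⇒ f₂ = f₁ · 22.3/17.3 = 36.5 × 1.28902 ≈ 47.0491 mm.
Short-edge AOV on the new format = 2·arctan(14.9 / (2 × 47.0491)) = 2·arctan(0.15835) ≈ 17.9956°.

18.00°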